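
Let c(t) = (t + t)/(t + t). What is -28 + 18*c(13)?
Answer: -10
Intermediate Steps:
c(t) = 1 (c(t) = (2*t)/((2*t)) = (2*t)*(1/(2*t)) = 1)
-28 + 18*c(13) = -28 + 18*1 = -28 + 18 = -10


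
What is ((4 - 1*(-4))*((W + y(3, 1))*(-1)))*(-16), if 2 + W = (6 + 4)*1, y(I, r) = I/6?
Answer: 1088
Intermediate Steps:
y(I, r) = I/6 (y(I, r) = I*(⅙) = I/6)
W = 8 (W = -2 + (6 + 4)*1 = -2 + 10*1 = -2 + 10 = 8)
((4 - 1*(-4))*((W + y(3, 1))*(-1)))*(-16) = ((4 - 1*(-4))*((8 + (⅙)*3)*(-1)))*(-16) = ((4 + 4)*((8 + ½)*(-1)))*(-16) = (8*((17/2)*(-1)))*(-16) = (8*(-17/2))*(-16) = -68*(-16) = 1088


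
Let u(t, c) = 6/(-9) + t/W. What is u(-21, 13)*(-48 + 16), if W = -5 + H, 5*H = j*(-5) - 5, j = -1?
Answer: -1696/15 ≈ -113.07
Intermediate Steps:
H = 0 (H = (-1*(-5) - 5)/5 = (5 - 5)/5 = (⅕)*0 = 0)
W = -5 (W = -5 + 0 = -5)
u(t, c) = -⅔ - t/5 (u(t, c) = 6/(-9) + t/(-5) = 6*(-⅑) + t*(-⅕) = -⅔ - t/5)
u(-21, 13)*(-48 + 16) = (-⅔ - ⅕*(-21))*(-48 + 16) = (-⅔ + 21/5)*(-32) = (53/15)*(-32) = -1696/15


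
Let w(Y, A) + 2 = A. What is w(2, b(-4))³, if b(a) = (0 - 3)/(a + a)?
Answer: -2197/512 ≈ -4.2910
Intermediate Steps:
b(a) = -3/(2*a) (b(a) = -3*1/(2*a) = -3/(2*a))
w(Y, A) = -2 + A
w(2, b(-4))³ = (-2 - 3/2/(-4))³ = (-2 - 3/2*(-¼))³ = (-2 + 3/8)³ = (-13/8)³ = -2197/512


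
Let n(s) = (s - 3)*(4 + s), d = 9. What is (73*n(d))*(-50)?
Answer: -284700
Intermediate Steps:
n(s) = (-3 + s)*(4 + s)
(73*n(d))*(-50) = (73*(-12 + 9 + 9²))*(-50) = (73*(-12 + 9 + 81))*(-50) = (73*78)*(-50) = 5694*(-50) = -284700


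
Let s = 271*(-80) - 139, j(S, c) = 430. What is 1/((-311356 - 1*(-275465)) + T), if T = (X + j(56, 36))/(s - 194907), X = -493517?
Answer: -216726/7778019779 ≈ -2.7864e-5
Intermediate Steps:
s = -21819 (s = -21680 - 139 = -21819)
T = 493087/216726 (T = (-493517 + 430)/(-21819 - 194907) = -493087/(-216726) = -493087*(-1/216726) = 493087/216726 ≈ 2.2752)
1/((-311356 - 1*(-275465)) + T) = 1/((-311356 - 1*(-275465)) + 493087/216726) = 1/((-311356 + 275465) + 493087/216726) = 1/(-35891 + 493087/216726) = 1/(-7778019779/216726) = -216726/7778019779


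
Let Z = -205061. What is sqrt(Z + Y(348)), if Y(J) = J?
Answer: I*sqrt(204713) ≈ 452.45*I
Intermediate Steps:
sqrt(Z + Y(348)) = sqrt(-205061 + 348) = sqrt(-204713) = I*sqrt(204713)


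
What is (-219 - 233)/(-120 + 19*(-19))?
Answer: 452/481 ≈ 0.93971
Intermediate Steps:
(-219 - 233)/(-120 + 19*(-19)) = -452/(-120 - 361) = -452/(-481) = -452*(-1/481) = 452/481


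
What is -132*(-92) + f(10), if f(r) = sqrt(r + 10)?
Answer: 12144 + 2*sqrt(5) ≈ 12148.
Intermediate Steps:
f(r) = sqrt(10 + r)
-132*(-92) + f(10) = -132*(-92) + sqrt(10 + 10) = 12144 + sqrt(20) = 12144 + 2*sqrt(5)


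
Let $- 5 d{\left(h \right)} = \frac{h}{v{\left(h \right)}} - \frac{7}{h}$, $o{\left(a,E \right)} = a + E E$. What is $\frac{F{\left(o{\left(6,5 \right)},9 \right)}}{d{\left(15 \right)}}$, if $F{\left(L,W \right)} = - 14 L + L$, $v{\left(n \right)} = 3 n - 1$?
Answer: $- \frac{1329900}{83} \approx -16023.0$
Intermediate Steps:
$o{\left(a,E \right)} = a + E^{2}$
$v{\left(n \right)} = -1 + 3 n$
$d{\left(h \right)} = \frac{7}{5 h} - \frac{h}{5 \left(-1 + 3 h\right)}$ ($d{\left(h \right)} = - \frac{\frac{h}{-1 + 3 h} - \frac{7}{h}}{5} = - \frac{- \frac{7}{h} + \frac{h}{-1 + 3 h}}{5} = \frac{7}{5 h} - \frac{h}{5 \left(-1 + 3 h\right)}$)
$F{\left(L,W \right)} = - 13 L$
$\frac{F{\left(o{\left(6,5 \right)},9 \right)}}{d{\left(15 \right)}} = \frac{\left(-13\right) \left(6 + 5^{2}\right)}{\frac{1}{5} \cdot \frac{1}{15} \frac{1}{-1 + 3 \cdot 15} \left(-7 - 15^{2} + 21 \cdot 15\right)} = \frac{\left(-13\right) \left(6 + 25\right)}{\frac{1}{5} \cdot \frac{1}{15} \frac{1}{-1 + 45} \left(-7 - 225 + 315\right)} = \frac{\left(-13\right) 31}{\frac{1}{5} \cdot \frac{1}{15} \cdot \frac{1}{44} \left(-7 - 225 + 315\right)} = - \frac{403}{\frac{1}{5} \cdot \frac{1}{15} \cdot \frac{1}{44} \cdot 83} = - \frac{403}{\frac{83}{3300}} = \left(-403\right) \frac{3300}{83} = - \frac{1329900}{83}$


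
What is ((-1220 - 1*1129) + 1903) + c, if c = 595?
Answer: 149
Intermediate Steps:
((-1220 - 1*1129) + 1903) + c = ((-1220 - 1*1129) + 1903) + 595 = ((-1220 - 1129) + 1903) + 595 = (-2349 + 1903) + 595 = -446 + 595 = 149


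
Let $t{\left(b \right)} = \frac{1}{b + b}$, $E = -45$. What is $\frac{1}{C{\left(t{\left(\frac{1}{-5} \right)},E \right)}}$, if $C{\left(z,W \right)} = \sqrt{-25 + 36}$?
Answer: $\frac{\sqrt{11}}{11} \approx 0.30151$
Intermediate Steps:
$t{\left(b \right)} = \frac{1}{2 b}$
$C{\left(z,W \right)} = \sqrt{11}$
$\frac{1}{C{\left(t{\left(\frac{1}{-5} \right)},E \right)}} = \frac{1}{\sqrt{11}} = \frac{\sqrt{11}}{11}$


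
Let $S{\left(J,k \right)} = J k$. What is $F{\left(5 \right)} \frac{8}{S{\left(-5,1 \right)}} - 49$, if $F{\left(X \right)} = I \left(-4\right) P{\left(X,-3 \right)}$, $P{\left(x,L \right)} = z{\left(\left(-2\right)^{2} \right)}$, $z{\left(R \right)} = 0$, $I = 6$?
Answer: $-49$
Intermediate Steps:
$P{\left(x,L \right)} = 0$
$F{\left(X \right)} = 0$ ($F{\left(X \right)} = 6 \left(-4\right) 0 = \left(-24\right) 0 = 0$)
$F{\left(5 \right)} \frac{8}{S{\left(-5,1 \right)}} - 49 = 0 \frac{8}{\left(-5\right) 1} - 49 = 0 \frac{8}{-5} - 49 = 0 \cdot 8 \left(- \frac{1}{5}\right) - 49 = 0 \left(- \frac{8}{5}\right) - 49 = 0 - 49 = -49$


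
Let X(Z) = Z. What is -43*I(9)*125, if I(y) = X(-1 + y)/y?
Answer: -43000/9 ≈ -4777.8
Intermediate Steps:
I(y) = (-1 + y)/y
-43*I(9)*125 = -43*(-1 + 9)/9*125 = -43*8/9*125 = -344/9*125 = -43000/9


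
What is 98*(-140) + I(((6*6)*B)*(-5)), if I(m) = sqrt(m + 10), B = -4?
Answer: -13720 + sqrt(730) ≈ -13693.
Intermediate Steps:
I(m) = sqrt(10 + m)
98*(-140) + I(((6*6)*B)*(-5)) = 98*(-140) + sqrt(10 + ((6*6)*(-4))*(-5)) = -13720 + sqrt(10 + (36*(-4))*(-5)) = -13720 + sqrt(10 - 144*(-5)) = -13720 + sqrt(10 + 720) = -13720 + sqrt(730)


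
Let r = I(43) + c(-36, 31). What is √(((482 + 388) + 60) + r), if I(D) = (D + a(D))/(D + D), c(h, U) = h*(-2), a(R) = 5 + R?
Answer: √7418618/86 ≈ 31.671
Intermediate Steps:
c(h, U) = -2*h
I(D) = (5 + 2*D)/(2*D) (I(D) = (D + (5 + D))/(D + D) = (5 + 2*D)/((2*D)) = (5 + 2*D)*(1/(2*D)) = (5 + 2*D)/(2*D))
r = 6283/86 (r = (5/2 + 43)/43 - 2*(-36) = (1/43)*(91/2) + 72 = 91/86 + 72 = 6283/86 ≈ 73.058)
√(((482 + 388) + 60) + r) = √(((482 + 388) + 60) + 6283/86) = √((870 + 60) + 6283/86) = √(930 + 6283/86) = √(86263/86) = √7418618/86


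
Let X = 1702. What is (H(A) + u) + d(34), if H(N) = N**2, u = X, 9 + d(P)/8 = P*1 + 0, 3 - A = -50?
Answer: 4711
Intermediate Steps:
A = 53 (A = 3 - 1*(-50) = 3 + 50 = 53)
d(P) = -72 + 8*P (d(P) = -72 + 8*(P*1 + 0) = -72 + 8*(P + 0) = -72 + 8*P)
u = 1702
(H(A) + u) + d(34) = (53**2 + 1702) + (-72 + 8*34) = (2809 + 1702) + (-72 + 272) = 4511 + 200 = 4711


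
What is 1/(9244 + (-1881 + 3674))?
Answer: 1/11037 ≈ 9.0604e-5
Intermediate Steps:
1/(9244 + (-1881 + 3674)) = 1/(9244 + 1793) = 1/11037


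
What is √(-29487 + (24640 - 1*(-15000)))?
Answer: √10153 ≈ 100.76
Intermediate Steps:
√(-29487 + (24640 - 1*(-15000))) = √(-29487 + (24640 + 15000)) = √(-29487 + 39640) = √10153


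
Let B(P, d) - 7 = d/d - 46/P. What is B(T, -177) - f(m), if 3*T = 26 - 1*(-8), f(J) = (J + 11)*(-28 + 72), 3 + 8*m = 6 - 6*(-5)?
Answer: -22493/34 ≈ -661.56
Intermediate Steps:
m = 33/8 (m = -3/8 + (6 - 6*(-5))/8 = -3/8 + (6 + 30)/8 = -3/8 + (⅛)*36 = -3/8 + 9/2 = 33/8 ≈ 4.1250)
f(J) = 484 + 44*J (f(J) = (11 + J)*44 = 484 + 44*J)
T = 34/3 (T = (26 - 1*(-8))/3 = (26 + 8)/3 = (⅓)*34 = 34/3 ≈ 11.333)
B(P, d) = 8 - 46/P (B(P, d) = 7 + (d/d - 46/P) = 7 + (1 - 46/P) = 8 - 46/P)
B(T, -177) - f(m) = (8 - 46/34/3) - (484 + 44*(33/8)) = (8 - 46*3/34) - (484 + 363/2) = (8 - 69/17) - 1*1331/2 = 67/17 - 1331/2 = -22493/34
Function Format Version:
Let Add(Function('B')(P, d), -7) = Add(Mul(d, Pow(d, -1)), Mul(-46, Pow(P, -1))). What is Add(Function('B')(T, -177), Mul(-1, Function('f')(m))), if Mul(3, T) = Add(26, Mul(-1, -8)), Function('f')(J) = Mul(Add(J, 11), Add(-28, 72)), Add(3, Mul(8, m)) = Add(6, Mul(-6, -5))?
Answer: Rational(-22493, 34) ≈ -661.56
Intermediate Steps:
m = Rational(33, 8) (m = Add(Rational(-3, 8), Mul(Rational(1, 8), Add(6, Mul(-6, -5)))) = Add(Rational(-3, 8), Mul(Rational(1, 8), Add(6, 30))) = Add(Rational(-3, 8), Mul(Rational(1, 8), 36)) = Add(Rational(-3, 8), Rational(9, 2)) = Rational(33, 8) ≈ 4.1250)
Function('f')(J) = Add(484, Mul(44, J)) (Function('f')(J) = Mul(Add(11, J), 44) = Add(484, Mul(44, J)))
T = Rational(34, 3) (T = Mul(Rational(1, 3), Add(26, Mul(-1, -8))) = Mul(Rational(1, 3), Add(26, 8)) = Mul(Rational(1, 3), 34) = Rational(34, 3) ≈ 11.333)
Function('B')(P, d) = Add(8, Mul(-46, Pow(P, -1))) (Function('B')(P, d) = Add(7, Add(Mul(d, Pow(d, -1)), Mul(-46, Pow(P, -1)))) = Add(7, Add(1, Mul(-46, Pow(P, -1)))) = Add(8, Mul(-46, Pow(P, -1))))
Add(Function('B')(T, -177), Mul(-1, Function('f')(m))) = Add(Add(8, Mul(-46, Pow(Rational(34, 3), -1))), Mul(-1, Add(484, Mul(44, Rational(33, 8))))) = Add(Add(8, Mul(-46, Rational(3, 34))), Mul(-1, Add(484, Rational(363, 2)))) = Add(Add(8, Rational(-69, 17)), Mul(-1, Rational(1331, 2))) = Add(Rational(67, 17), Rational(-1331, 2)) = Rational(-22493, 34)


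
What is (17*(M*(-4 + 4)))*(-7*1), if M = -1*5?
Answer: 0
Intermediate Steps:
M = -5
(17*(M*(-4 + 4)))*(-7*1) = (17*(-5*(-4 + 4)))*(-7*1) = (17*(-5*0))*(-7) = (17*0)*(-7) = 0*(-7) = 0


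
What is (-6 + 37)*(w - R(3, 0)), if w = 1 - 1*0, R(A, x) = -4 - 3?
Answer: 248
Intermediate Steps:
R(A, x) = -7
w = 1 (w = 1 + 0 = 1)
(-6 + 37)*(w - R(3, 0)) = (-6 + 37)*(1 - 1*(-7)) = 31*(1 + 7) = 31*8 = 248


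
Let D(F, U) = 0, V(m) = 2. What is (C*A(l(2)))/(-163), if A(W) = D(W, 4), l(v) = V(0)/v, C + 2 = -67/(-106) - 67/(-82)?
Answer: 0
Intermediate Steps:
C = -1197/2173 (C = -2 + (-67/(-106) - 67/(-82)) = -2 + (-67*(-1/106) - 67*(-1/82)) = -2 + (67/106 + 67/82) = -2 + 3149/2173 = -1197/2173 ≈ -0.55085)
l(v) = 2/v
A(W) = 0
(C*A(l(2)))/(-163) = -1197/2173*0/(-163) = 0*(-1/163) = 0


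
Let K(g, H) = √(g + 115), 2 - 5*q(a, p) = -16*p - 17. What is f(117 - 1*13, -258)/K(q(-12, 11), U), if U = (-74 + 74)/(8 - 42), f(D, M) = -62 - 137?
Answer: -199*√154/154 ≈ -16.036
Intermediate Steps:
f(D, M) = -199
q(a, p) = 19/5 + 16*p/5 (q(a, p) = ⅖ - (-16*p - 17)/5 = ⅖ - (-17 - 16*p)/5 = ⅖ + (17/5 + 16*p/5) = 19/5 + 16*p/5)
U = 0 (U = 0/(-34) = 0*(-1/34) = 0)
K(g, H) = √(115 + g)
f(117 - 1*13, -258)/K(q(-12, 11), U) = -199/√(115 + (19/5 + (16/5)*11)) = -199/√(115 + (19/5 + 176/5)) = -199/√(115 + 39) = -199*√154/154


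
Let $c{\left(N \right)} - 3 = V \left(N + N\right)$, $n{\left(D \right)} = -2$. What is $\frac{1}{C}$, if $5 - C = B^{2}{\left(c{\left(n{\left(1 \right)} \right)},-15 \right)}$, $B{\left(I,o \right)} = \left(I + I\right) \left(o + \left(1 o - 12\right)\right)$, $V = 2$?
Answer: $- \frac{1}{176395} \approx -5.6691 \cdot 10^{-6}$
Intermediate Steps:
$c{\left(N \right)} = 3 + 4 N$ ($c{\left(N \right)} = 3 + 2 \left(N + N\right) = 3 + 2 \cdot 2 N = 3 + 4 N$)
$B{\left(I,o \right)} = 2 I \left(-12 + 2 o\right)$ ($B{\left(I,o \right)} = 2 I \left(o + \left(o - 12\right)\right) = 2 I \left(o + \left(-12 + o\right)\right) = 2 I \left(-12 + 2 o\right)$)
$C = -176395$ ($C = 5 - \left(4 \left(3 + 4 \left(-2\right)\right) \left(-6 - 15\right)\right)^{2} = 5 - \left(4 \left(3 - 8\right) \left(-21\right)\right)^{2} = 5 - \left(4 \left(-5\right) \left(-21\right)\right)^{2} = 5 - 420^{2} = 5 - 176400 = -176395$)
$\frac{1}{C} = \frac{1}{-176395} = - \frac{1}{176395}$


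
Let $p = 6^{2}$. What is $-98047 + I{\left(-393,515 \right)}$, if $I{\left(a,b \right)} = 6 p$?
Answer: $-97831$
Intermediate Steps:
$p = 36$
$I{\left(a,b \right)} = 216$ ($I{\left(a,b \right)} = 6 \cdot 36 = 216$)
$-98047 + I{\left(-393,515 \right)} = -98047 + 216 = -97831$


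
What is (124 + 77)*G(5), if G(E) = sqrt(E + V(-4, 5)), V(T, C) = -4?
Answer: 201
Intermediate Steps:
G(E) = sqrt(-4 + E) (G(E) = sqrt(E - 4) = sqrt(-4 + E))
(124 + 77)*G(5) = (124 + 77)*sqrt(-4 + 5) = 201*sqrt(1) = 201*1 = 201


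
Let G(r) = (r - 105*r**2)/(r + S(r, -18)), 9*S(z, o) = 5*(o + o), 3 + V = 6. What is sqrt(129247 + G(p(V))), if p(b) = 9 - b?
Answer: 2*sqrt(1586578)/7 ≈ 359.88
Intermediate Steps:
V = 3 (V = -3 + 6 = 3)
S(z, o) = 10*o/9 (S(z, o) = (5*(o + o))/9 = (5*(2*o))/9 = (10*o)/9 = 10*o/9)
G(r) = (r - 105*r**2)/(-20 + r) (G(r) = (r - 105*r**2)/(r + (10/9)*(-18)) = (r - 105*r**2)/(r - 20) = (r - 105*r**2)/(-20 + r))
sqrt(129247 + G(p(V))) = sqrt(129247 + (9 - 1*3)*(1 - 105*(9 - 1*3))/(-20 + (9 - 1*3))) = sqrt(129247 + (9 - 3)*(1 - 105*(9 - 3))/(-20 + (9 - 3))) = sqrt(129247 + 6*(1 - 105*6)/(-20 + 6)) = sqrt(129247 + 6*(1 - 630)/(-14)) = sqrt(129247 + 6*(-1/14)*(-629)) = sqrt(129247 + 1887/7) = sqrt(906616/7) = 2*sqrt(1586578)/7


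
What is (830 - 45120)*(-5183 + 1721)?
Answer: 153331980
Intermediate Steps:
(830 - 45120)*(-5183 + 1721) = -44290*(-3462) = 153331980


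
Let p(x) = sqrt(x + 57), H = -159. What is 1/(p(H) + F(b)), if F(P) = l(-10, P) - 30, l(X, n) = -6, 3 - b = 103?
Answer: -6/233 - I*sqrt(102)/1398 ≈ -0.025751 - 0.0072243*I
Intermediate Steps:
b = -100 (b = 3 - 1*103 = 3 - 103 = -100)
p(x) = sqrt(57 + x)
F(P) = -36 (F(P) = -6 - 30 = -36)
1/(p(H) + F(b)) = 1/(sqrt(57 - 159) - 36) = 1/(sqrt(-102) - 36) = 1/(I*sqrt(102) - 36) = 1/(-36 + I*sqrt(102))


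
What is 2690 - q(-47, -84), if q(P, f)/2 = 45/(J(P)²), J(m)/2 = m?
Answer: 11884375/4418 ≈ 2690.0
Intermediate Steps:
J(m) = 2*m
q(P, f) = 45/(2*P²) (q(P, f) = 2*(45/((2*P)²)) = 2*(45/((4*P²))) = 2*(45*(1/(4*P²))) = 2*(45/(4*P²)) = 45/(2*P²))
2690 - q(-47, -84) = 2690 - 45/(2*(-47)²) = 2690 - 45/(2*2209) = 2690 - 1*45/4418 = 2690 - 45/4418 = 11884375/4418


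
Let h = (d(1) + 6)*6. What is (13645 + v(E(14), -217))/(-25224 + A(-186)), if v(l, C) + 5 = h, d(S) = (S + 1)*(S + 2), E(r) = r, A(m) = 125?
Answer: -13712/25099 ≈ -0.54632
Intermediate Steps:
d(S) = (1 + S)*(2 + S)
h = 72 (h = ((2 + 1**2 + 3*1) + 6)*6 = ((2 + 1 + 3) + 6)*6 = (6 + 6)*6 = 12*6 = 72)
v(l, C) = 67 (v(l, C) = -5 + 72 = 67)
(13645 + v(E(14), -217))/(-25224 + A(-186)) = (13645 + 67)/(-25224 + 125) = 13712/(-25099) = 13712*(-1/25099) = -13712/25099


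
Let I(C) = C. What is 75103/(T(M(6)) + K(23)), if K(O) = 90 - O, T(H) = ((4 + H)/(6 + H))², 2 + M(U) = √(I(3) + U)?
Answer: 3680047/3308 ≈ 1112.5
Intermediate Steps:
M(U) = -2 + √(3 + U)
T(H) = (4 + H)²/(6 + H)² (T(H) = ((4 + H)/(6 + H))² = (4 + H)²/(6 + H)²)
75103/(T(M(6)) + K(23)) = 75103/((4 + (-2 + √(3 + 6)))²/(6 + (-2 + √(3 + 6)))² + (90 - 1*23)) = 75103/((4 + (-2 + √9))²/(6 + (-2 + √9))² + (90 - 23)) = 75103/((4 + (-2 + 3))²/(6 + (-2 + 3))² + 67) = 75103/((4 + 1)²/(6 + 1)² + 67) = 75103/(5²/7² + 67) = 75103/(25*(1/49) + 67) = 75103/(25/49 + 67) = 75103/(3308/49) = 75103*(49/3308) = 3680047/3308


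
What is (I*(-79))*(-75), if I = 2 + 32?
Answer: 201450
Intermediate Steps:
I = 34
(I*(-79))*(-75) = (34*(-79))*(-75) = -2686*(-75) = 201450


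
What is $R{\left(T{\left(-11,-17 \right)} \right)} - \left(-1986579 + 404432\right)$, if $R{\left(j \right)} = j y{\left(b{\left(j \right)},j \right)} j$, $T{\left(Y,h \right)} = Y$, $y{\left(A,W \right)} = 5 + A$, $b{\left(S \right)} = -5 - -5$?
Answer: $1582752$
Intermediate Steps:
$b{\left(S \right)} = 0$ ($b{\left(S \right)} = -5 + 5 = 0$)
$R{\left(j \right)} = 5 j^{2}$ ($R{\left(j \right)} = j \left(5 + 0\right) j = j 5 j = 5 j j = 5 j^{2}$)
$R{\left(T{\left(-11,-17 \right)} \right)} - \left(-1986579 + 404432\right) = 5 \left(-11\right)^{2} - \left(-1986579 + 404432\right) = 5 \cdot 121 - -1582147 = 605 + 1582147 = 1582752$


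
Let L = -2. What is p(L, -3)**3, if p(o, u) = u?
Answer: -27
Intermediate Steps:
p(L, -3)**3 = (-3)**3 = -27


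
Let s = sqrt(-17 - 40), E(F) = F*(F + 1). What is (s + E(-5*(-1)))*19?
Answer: 570 + 19*I*sqrt(57) ≈ 570.0 + 143.45*I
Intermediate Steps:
E(F) = F*(1 + F)
s = I*sqrt(57) (s = sqrt(-57) = I*sqrt(57) ≈ 7.5498*I)
(s + E(-5*(-1)))*19 = (I*sqrt(57) + (-5*(-1))*(1 - 5*(-1)))*19 = (I*sqrt(57) + 5*(1 + 5))*19 = (I*sqrt(57) + 5*6)*19 = (I*sqrt(57) + 30)*19 = (30 + I*sqrt(57))*19 = 570 + 19*I*sqrt(57)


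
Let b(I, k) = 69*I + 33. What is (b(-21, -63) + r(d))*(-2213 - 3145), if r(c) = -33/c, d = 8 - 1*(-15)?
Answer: 174676158/23 ≈ 7.5946e+6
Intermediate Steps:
d = 23 (d = 8 + 15 = 23)
b(I, k) = 33 + 69*I
(b(-21, -63) + r(d))*(-2213 - 3145) = ((33 + 69*(-21)) - 33/23)*(-2213 - 3145) = ((33 - 1449) - 33*1/23)*(-5358) = (-1416 - 33/23)*(-5358) = -32601/23*(-5358) = 174676158/23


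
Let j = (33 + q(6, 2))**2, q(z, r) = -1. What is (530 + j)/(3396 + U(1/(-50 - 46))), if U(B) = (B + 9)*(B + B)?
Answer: 1022976/2235415 ≈ 0.45762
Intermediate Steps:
U(B) = 2*B*(9 + B) (U(B) = (9 + B)*(2*B) = 2*B*(9 + B))
j = 1024 (j = (33 - 1)**2 = 32**2 = 1024)
(530 + j)/(3396 + U(1/(-50 - 46))) = (530 + 1024)/(3396 + 2*(9 + 1/(-50 - 46))/(-50 - 46)) = 1554/(3396 + 2*(9 + 1/(-96))/(-96)) = 1554/(3396 + 2*(-1/96)*(9 - 1/96)) = 1554/(3396 + 2*(-1/96)*(863/96)) = 1554/(3396 - 863/4608) = 1554/(15647905/4608) = 1554*(4608/15647905) = 1022976/2235415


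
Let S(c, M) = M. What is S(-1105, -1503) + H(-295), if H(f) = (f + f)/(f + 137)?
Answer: -118442/79 ≈ -1499.3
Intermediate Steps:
H(f) = 2*f/(137 + f) (H(f) = (2*f)/(137 + f) = 2*f/(137 + f))
S(-1105, -1503) + H(-295) = -1503 + 2*(-295)/(137 - 295) = -1503 + 2*(-295)/(-158) = -1503 + 2*(-295)*(-1/158) = -1503 + 295/79 = -118442/79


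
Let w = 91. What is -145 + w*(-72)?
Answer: -6697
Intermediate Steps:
-145 + w*(-72) = -145 + 91*(-72) = -145 - 6552 = -6697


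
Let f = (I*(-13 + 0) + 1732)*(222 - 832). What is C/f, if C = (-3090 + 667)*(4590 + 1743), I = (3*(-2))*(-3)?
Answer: 15344859/913780 ≈ 16.793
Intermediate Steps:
I = 18 (I = -6*(-3) = 18)
C = -15344859 (C = -2423*6333 = -15344859)
f = -913780 (f = (18*(-13 + 0) + 1732)*(222 - 832) = (18*(-13) + 1732)*(-610) = (-234 + 1732)*(-610) = 1498*(-610) = -913780)
C/f = -15344859/(-913780) = -15344859*(-1/913780) = 15344859/913780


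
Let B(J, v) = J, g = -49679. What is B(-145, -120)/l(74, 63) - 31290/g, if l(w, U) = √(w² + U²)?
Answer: 4470/7097 - 29*√9445/1889 ≈ -0.86215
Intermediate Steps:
l(w, U) = √(U² + w²)
B(-145, -120)/l(74, 63) - 31290/g = -145/√(63² + 74²) - 31290/(-49679) = -145/√(3969 + 5476) - 31290*(-1/49679) = -145*√9445/9445 + 4470/7097 = -29*√9445/1889 + 4470/7097 = 4470/7097 - 29*√9445/1889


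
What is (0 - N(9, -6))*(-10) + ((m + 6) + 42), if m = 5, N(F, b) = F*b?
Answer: -487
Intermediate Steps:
(0 - N(9, -6))*(-10) + ((m + 6) + 42) = (0 - 9*(-6))*(-10) + ((5 + 6) + 42) = (0 - 1*(-54))*(-10) + (11 + 42) = (0 + 54)*(-10) + 53 = 54*(-10) + 53 = -540 + 53 = -487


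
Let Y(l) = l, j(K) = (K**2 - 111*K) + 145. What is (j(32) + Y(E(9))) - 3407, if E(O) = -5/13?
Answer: -75275/13 ≈ -5790.4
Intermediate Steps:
E(O) = -5/13 (E(O) = -5*1/13 = -5/13)
j(K) = 145 + K**2 - 111*K
(j(32) + Y(E(9))) - 3407 = ((145 + 32**2 - 111*32) - 5/13) - 3407 = ((145 + 1024 - 3552) - 5/13) - 3407 = (-2383 - 5/13) - 3407 = -30984/13 - 3407 = -75275/13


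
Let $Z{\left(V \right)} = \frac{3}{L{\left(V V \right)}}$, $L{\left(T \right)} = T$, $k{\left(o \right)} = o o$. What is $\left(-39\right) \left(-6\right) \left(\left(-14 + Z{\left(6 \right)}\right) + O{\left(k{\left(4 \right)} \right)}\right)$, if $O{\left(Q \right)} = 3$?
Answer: $- \frac{5109}{2} \approx -2554.5$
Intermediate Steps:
$k{\left(o \right)} = o^{2}$
$Z{\left(V \right)} = \frac{3}{V^{2}}$ ($Z{\left(V \right)} = \frac{3}{V V} = \frac{3}{V^{2}}$)
$\left(-39\right) \left(-6\right) \left(\left(-14 + Z{\left(6 \right)}\right) + O{\left(k{\left(4 \right)} \right)}\right) = \left(-39\right) \left(-6\right) \left(\left(-14 + \frac{3}{36}\right) + 3\right) = 234 \left(\left(-14 + 3 \cdot \frac{1}{36}\right) + 3\right) = 234 \left(\left(-14 + \frac{1}{12}\right) + 3\right) = 234 \left(- \frac{167}{12} + 3\right) = 234 \left(- \frac{131}{12}\right) = - \frac{5109}{2}$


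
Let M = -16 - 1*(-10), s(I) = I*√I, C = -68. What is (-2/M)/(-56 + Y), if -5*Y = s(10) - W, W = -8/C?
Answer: -67405/11174782 + 7225*√10/33524346 ≈ -0.0053504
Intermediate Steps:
s(I) = I^(3/2)
W = 2/17 (W = -8/(-68) = -8*(-1/68) = 2/17 ≈ 0.11765)
Y = 2/85 - 2*√10 (Y = -(10^(3/2) - 1*2/17)/5 = -(10*√10 - 2/17)/5 = -(-2/17 + 10*√10)/5 = 2/85 - 2*√10 ≈ -6.3010)
M = -6 (M = -16 + 10 = -6)
(-2/M)/(-56 + Y) = (-2/(-6))/(-56 + (2/85 - 2*√10)) = (-2*(-⅙))/(-4758/85 - 2*√10) = (⅓)/(-4758/85 - 2*√10) = 1/(3*(-4758/85 - 2*√10))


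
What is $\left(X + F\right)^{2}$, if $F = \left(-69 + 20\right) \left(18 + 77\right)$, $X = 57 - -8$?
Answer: $21068100$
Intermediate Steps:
$X = 65$ ($X = 57 + 8 = 65$)
$F = -4655$ ($F = \left(-49\right) 95 = -4655$)
$\left(X + F\right)^{2} = \left(65 - 4655\right)^{2} = \left(-4590\right)^{2} = 21068100$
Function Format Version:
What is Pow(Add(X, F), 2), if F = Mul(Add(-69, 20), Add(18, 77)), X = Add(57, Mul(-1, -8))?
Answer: 21068100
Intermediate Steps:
X = 65 (X = Add(57, 8) = 65)
F = -4655 (F = Mul(-49, 95) = -4655)
Pow(Add(X, F), 2) = Pow(Add(65, -4655), 2) = Pow(-4590, 2) = 21068100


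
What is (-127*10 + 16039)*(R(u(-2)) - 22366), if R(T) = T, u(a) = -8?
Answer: -330441606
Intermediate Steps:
(-127*10 + 16039)*(R(u(-2)) - 22366) = (-127*10 + 16039)*(-8 - 22366) = (-1270 + 16039)*(-22374) = 14769*(-22374) = -330441606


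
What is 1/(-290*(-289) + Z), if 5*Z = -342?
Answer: 5/418708 ≈ 1.1941e-5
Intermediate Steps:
Z = -342/5 (Z = (⅕)*(-342) = -342/5 ≈ -68.400)
1/(-290*(-289) + Z) = 1/(-290*(-289) - 342/5) = 1/(83810 - 342/5) = 1/(418708/5) = 5/418708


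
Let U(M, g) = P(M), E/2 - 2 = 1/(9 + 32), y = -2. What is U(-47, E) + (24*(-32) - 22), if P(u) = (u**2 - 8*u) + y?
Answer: 1793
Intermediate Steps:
E = 166/41 (E = 4 + 2/(9 + 32) = 4 + 2/41 = 166/41 ≈ 4.0488)
P(u) = -2 + u**2 - 8*u (P(u) = (u**2 - 8*u) - 2 = -2 + u**2 - 8*u)
U(M, g) = -2 + M**2 - 8*M
U(-47, E) + (24*(-32) - 22) = (-2 + (-47)**2 - 8*(-47)) + (24*(-32) - 22) = (-2 + 2209 + 376) + (-768 - 22) = 2583 - 790 = 1793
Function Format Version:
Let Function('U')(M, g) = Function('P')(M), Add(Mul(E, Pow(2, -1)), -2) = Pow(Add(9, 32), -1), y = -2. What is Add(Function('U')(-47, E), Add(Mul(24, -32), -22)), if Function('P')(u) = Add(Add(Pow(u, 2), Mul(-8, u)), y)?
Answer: 1793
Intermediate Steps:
E = Rational(166, 41) (E = Add(4, Mul(2, Pow(Add(9, 32), -1))) = Add(4, Mul(2, Pow(41, -1))) = Add(4, Mul(2, Rational(1, 41))) = Add(4, Rational(2, 41)) = Rational(166, 41) ≈ 4.0488)
Function('P')(u) = Add(-2, Pow(u, 2), Mul(-8, u)) (Function('P')(u) = Add(Add(Pow(u, 2), Mul(-8, u)), -2) = Add(-2, Pow(u, 2), Mul(-8, u)))
Function('U')(M, g) = Add(-2, Pow(M, 2), Mul(-8, M))
Add(Function('U')(-47, E), Add(Mul(24, -32), -22)) = Add(Add(-2, Pow(-47, 2), Mul(-8, -47)), Add(Mul(24, -32), -22)) = Add(Add(-2, 2209, 376), Add(-768, -22)) = Add(2583, -790) = 1793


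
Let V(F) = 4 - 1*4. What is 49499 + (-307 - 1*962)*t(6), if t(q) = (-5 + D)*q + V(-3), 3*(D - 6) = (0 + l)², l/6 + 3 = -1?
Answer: -1420003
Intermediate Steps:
l = -24 (l = -18 + 6*(-1) = -18 - 6 = -24)
V(F) = 0 (V(F) = 4 - 4 = 0)
D = 198 (D = 6 + (0 - 24)²/3 = 6 + (⅓)*(-24)² = 6 + (⅓)*576 = 6 + 192 = 198)
t(q) = 193*q (t(q) = (-5 + 198)*q + 0 = 193*q + 0 = 193*q)
49499 + (-307 - 1*962)*t(6) = 49499 + (-307 - 1*962)*(193*6) = 49499 + (-307 - 962)*1158 = 49499 - 1269*1158 = 49499 - 1469502 = -1420003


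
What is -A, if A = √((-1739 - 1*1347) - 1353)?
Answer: -I*√4439 ≈ -66.626*I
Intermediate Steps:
A = I*√4439 (A = √((-1739 - 1347) - 1353) = √(-3086 - 1353) = √(-4439) = I*√4439 ≈ 66.626*I)
-A = -I*√4439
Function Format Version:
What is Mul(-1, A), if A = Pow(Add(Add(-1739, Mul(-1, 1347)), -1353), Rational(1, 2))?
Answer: Mul(-1, I, Pow(4439, Rational(1, 2))) ≈ Mul(-66.626, I)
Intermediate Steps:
A = Mul(I, Pow(4439, Rational(1, 2))) (A = Pow(Add(Add(-1739, -1347), -1353), Rational(1, 2)) = Pow(Add(-3086, -1353), Rational(1, 2)) = Pow(-4439, Rational(1, 2)) = Mul(I, Pow(4439, Rational(1, 2))) ≈ Mul(66.626, I))
Mul(-1, A) = Mul(-1, Mul(I, Pow(4439, Rational(1, 2)))) = Mul(-1, I, Pow(4439, Rational(1, 2)))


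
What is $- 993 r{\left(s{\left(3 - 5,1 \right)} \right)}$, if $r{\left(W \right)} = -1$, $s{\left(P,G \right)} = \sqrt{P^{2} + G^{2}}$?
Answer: $993$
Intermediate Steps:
$s{\left(P,G \right)} = \sqrt{G^{2} + P^{2}}$
$- 993 r{\left(s{\left(3 - 5,1 \right)} \right)} = \left(-993\right) \left(-1\right) = 993$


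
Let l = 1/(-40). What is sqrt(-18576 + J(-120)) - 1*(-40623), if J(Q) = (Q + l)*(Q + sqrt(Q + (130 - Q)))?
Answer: 40623 + sqrt(-1669200 - 48010*sqrt(130))/20 ≈ 40623.0 + 74.441*I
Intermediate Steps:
l = -1/40 ≈ -0.025000
J(Q) = (-1/40 + Q)*(Q + sqrt(130)) (J(Q) = (Q - 1/40)*(Q + sqrt(Q + (130 - Q))) = (-1/40 + Q)*(Q + sqrt(130)))
sqrt(-18576 + J(-120)) - 1*(-40623) = sqrt(-18576 + ((-120)**2 - 1/40*(-120) - sqrt(130)/40 - 120*sqrt(130))) - 1*(-40623) = sqrt(-18576 + (14400 + 3 - sqrt(130)/40 - 120*sqrt(130))) + 40623 = sqrt(-18576 + (14403 - 4801*sqrt(130)/40)) + 40623 = sqrt(-4173 - 4801*sqrt(130)/40) + 40623 = 40623 + sqrt(-4173 - 4801*sqrt(130)/40)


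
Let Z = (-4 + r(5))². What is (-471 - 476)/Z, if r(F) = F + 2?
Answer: -947/9 ≈ -105.22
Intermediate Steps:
r(F) = 2 + F
Z = 9 (Z = (-4 + (2 + 5))² = (-4 + 7)² = 3² = 9)
(-471 - 476)/Z = (-471 - 476)/9 = -947*⅑ = -947/9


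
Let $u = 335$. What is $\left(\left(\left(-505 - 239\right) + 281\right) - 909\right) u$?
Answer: $-459620$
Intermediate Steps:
$\left(\left(\left(-505 - 239\right) + 281\right) - 909\right) u = \left(\left(\left(-505 - 239\right) + 281\right) - 909\right) 335 = \left(\left(-744 + 281\right) - 909\right) 335 = \left(-463 - 909\right) 335 = \left(-1372\right) 335 = -459620$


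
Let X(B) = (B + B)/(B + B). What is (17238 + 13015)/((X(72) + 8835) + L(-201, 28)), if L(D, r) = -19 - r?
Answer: 30253/8789 ≈ 3.4421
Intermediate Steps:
X(B) = 1 (X(B) = (2*B)/((2*B)) = (2*B)*(1/(2*B)) = 1)
(17238 + 13015)/((X(72) + 8835) + L(-201, 28)) = (17238 + 13015)/((1 + 8835) + (-19 - 1*28)) = 30253/(8836 + (-19 - 28)) = 30253/(8836 - 47) = 30253/8789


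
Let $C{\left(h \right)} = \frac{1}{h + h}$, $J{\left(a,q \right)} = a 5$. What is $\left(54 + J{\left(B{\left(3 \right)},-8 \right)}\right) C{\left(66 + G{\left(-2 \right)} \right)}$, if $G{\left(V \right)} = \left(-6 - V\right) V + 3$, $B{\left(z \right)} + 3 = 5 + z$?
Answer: $\frac{79}{154} \approx 0.51299$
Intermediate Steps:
$B{\left(z \right)} = 2 + z$ ($B{\left(z \right)} = -3 + \left(5 + z\right) = 2 + z$)
$G{\left(V \right)} = 3 + V \left(-6 - V\right)$ ($G{\left(V \right)} = V \left(-6 - V\right) + 3 = 3 + V \left(-6 - V\right)$)
$J{\left(a,q \right)} = 5 a$
$C{\left(h \right)} = \frac{1}{2 h}$
$\left(54 + J{\left(B{\left(3 \right)},-8 \right)}\right) C{\left(66 + G{\left(-2 \right)} \right)} = \left(54 + 5 \left(2 + 3\right)\right) \frac{1}{2 \left(66 - -11\right)} = \left(54 + 5 \cdot 5\right) \frac{1}{2 \left(66 + \left(3 - 4 + 12\right)\right)} = \left(54 + 25\right) \frac{1}{2 \left(66 + \left(3 - 4 + 12\right)\right)} = 79 \frac{1}{2 \left(66 + 11\right)} = 79 \frac{1}{2 \cdot 77} = 79 \cdot \frac{1}{2} \cdot \frac{1}{77} = 79 \cdot \frac{1}{154} = \frac{79}{154}$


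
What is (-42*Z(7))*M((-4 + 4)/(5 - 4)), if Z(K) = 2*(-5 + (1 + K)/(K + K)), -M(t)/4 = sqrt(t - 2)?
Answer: -1488*I*sqrt(2) ≈ -2104.4*I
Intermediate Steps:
M(t) = -4*sqrt(-2 + t) (M(t) = -4*sqrt(t - 2) = -4*sqrt(-2 + t))
Z(K) = -10 + (1 + K)/K (Z(K) = 2*(-5 + (1 + K)/((2*K))) = 2*(-5 + (1 + K)*(1/(2*K))) = 2*(-5 + (1 + K)/(2*K)) = -10 + (1 + K)/K)
(-42*Z(7))*M((-4 + 4)/(5 - 4)) = (-42*(-9 + 1/7))*(-4*sqrt(-2 + (-4 + 4)/(5 - 4))) = (-42*(-9 + 1/7))*(-4*sqrt(-2 + 0/1)) = (-42*(-62/7))*(-4*sqrt(-2 + 0*1)) = 372*(-4*sqrt(-2 + 0)) = 372*(-4*I*sqrt(2)) = -1488*I*sqrt(2)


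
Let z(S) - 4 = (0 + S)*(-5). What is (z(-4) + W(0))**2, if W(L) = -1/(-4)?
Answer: 9409/16 ≈ 588.06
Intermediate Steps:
z(S) = 4 - 5*S (z(S) = 4 + (0 + S)*(-5) = 4 + S*(-5) = 4 - 5*S)
W(L) = 1/4 (W(L) = -1*(-1/4) = 1/4)
(z(-4) + W(0))**2 = ((4 - 5*(-4)) + 1/4)**2 = ((4 + 20) + 1/4)**2 = (24 + 1/4)**2 = (97/4)**2 = 9409/16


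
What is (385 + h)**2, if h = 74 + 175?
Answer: 401956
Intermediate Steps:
h = 249
(385 + h)**2 = (385 + 249)**2 = 634**2 = 401956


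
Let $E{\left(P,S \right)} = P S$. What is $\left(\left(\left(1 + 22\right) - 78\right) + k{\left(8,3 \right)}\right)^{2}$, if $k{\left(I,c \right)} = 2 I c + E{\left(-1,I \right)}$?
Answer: $225$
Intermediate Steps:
$k{\left(I,c \right)} = - I + 2 I c$ ($k{\left(I,c \right)} = 2 I c - I = - I + 2 I c$)
$\left(\left(\left(1 + 22\right) - 78\right) + k{\left(8,3 \right)}\right)^{2} = \left(\left(\left(1 + 22\right) - 78\right) + 8 \left(-1 + 2 \cdot 3\right)\right)^{2} = \left(\left(23 - 78\right) + 8 \left(-1 + 6\right)\right)^{2} = \left(-55 + 8 \cdot 5\right)^{2} = \left(-55 + 40\right)^{2} = \left(-15\right)^{2} = 225$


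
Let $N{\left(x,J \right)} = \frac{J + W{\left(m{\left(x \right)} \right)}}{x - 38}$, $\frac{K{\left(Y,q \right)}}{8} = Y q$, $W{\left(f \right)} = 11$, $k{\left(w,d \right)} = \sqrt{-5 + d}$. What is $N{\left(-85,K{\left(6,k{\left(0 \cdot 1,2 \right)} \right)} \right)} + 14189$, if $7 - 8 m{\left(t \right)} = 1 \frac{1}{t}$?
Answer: $\frac{1745236}{123} - \frac{16 i \sqrt{3}}{41} \approx 14189.0 - 0.67592 i$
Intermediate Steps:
$m{\left(t \right)} = \frac{7}{8} - \frac{1}{8 t}$ ($m{\left(t \right)} = \frac{7}{8} - \frac{1 \frac{1}{t}}{8} = \frac{7}{8} - \frac{1}{8 t}$)
$K{\left(Y,q \right)} = 8 Y q$
$N{\left(x,J \right)} = \frac{11 + J}{-38 + x}$ ($N{\left(x,J \right)} = \frac{J + 11}{x - 38} = \frac{11 + J}{-38 + x}$)
$N{\left(-85,K{\left(6,k{\left(0 \cdot 1,2 \right)} \right)} \right)} + 14189 = \frac{11 + 8 \cdot 6 \sqrt{-5 + 2}}{-38 - 85} + 14189 = \frac{11 + 8 \cdot 6 \sqrt{-3}}{-123} + 14189 = - \frac{11 + 8 \cdot 6 i \sqrt{3}}{123} + 14189 = - \frac{11 + 48 i \sqrt{3}}{123} + 14189 = \left(- \frac{11}{123} - \frac{16 i \sqrt{3}}{41}\right) + 14189 = \frac{1745236}{123} - \frac{16 i \sqrt{3}}{41}$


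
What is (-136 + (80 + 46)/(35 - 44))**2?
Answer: 22500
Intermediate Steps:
(-136 + (80 + 46)/(35 - 44))**2 = (-136 + 126/(-9))**2 = (-136 + 126*(-1/9))**2 = (-136 - 14)**2 = (-150)**2 = 22500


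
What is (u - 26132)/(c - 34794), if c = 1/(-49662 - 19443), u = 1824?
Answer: 1679804340/2404439371 ≈ 0.69863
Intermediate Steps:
c = -1/69105 (c = 1/(-69105) = -1/69105 ≈ -1.4471e-5)
(u - 26132)/(c - 34794) = (1824 - 26132)/(-1/69105 - 34794) = -24308/(-2404439371/69105) = -24308*(-69105/2404439371) = 1679804340/2404439371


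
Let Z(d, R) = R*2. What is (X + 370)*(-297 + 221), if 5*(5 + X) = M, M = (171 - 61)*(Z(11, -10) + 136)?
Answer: -221692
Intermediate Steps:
Z(d, R) = 2*R
M = 12760 (M = (171 - 61)*(2*(-10) + 136) = 110*(-20 + 136) = 110*116 = 12760)
X = 2547 (X = -5 + (⅕)*12760 = -5 + 2552 = 2547)
(X + 370)*(-297 + 221) = (2547 + 370)*(-297 + 221) = 2917*(-76) = -221692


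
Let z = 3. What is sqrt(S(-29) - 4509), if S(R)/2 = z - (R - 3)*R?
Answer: I*sqrt(6359) ≈ 79.743*I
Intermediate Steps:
S(R) = 6 - 2*R*(-3 + R) (S(R) = 2*(3 - (R - 3)*R) = 2*(3 - (-3 + R)*R) = 2*(3 - R*(-3 + R)) = 6 - 2*R*(-3 + R))
sqrt(S(-29) - 4509) = sqrt((6 - 2*(-29)**2 + 6*(-29)) - 4509) = sqrt((6 - 2*841 - 174) - 4509) = sqrt((6 - 1682 - 174) - 4509) = sqrt(-1850 - 4509) = sqrt(-6359) = I*sqrt(6359)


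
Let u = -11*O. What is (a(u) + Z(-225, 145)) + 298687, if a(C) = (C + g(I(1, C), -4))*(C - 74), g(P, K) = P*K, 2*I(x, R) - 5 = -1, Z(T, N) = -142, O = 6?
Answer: 308905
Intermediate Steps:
u = -66 (u = -11*6 = -66)
I(x, R) = 2 (I(x, R) = 5/2 + (½)*(-1) = 5/2 - ½ = 2)
g(P, K) = K*P
a(C) = (-74 + C)*(-8 + C) (a(C) = (C - 4*2)*(C - 74) = (C - 8)*(-74 + C) = (-8 + C)*(-74 + C) = (-74 + C)*(-8 + C))
(a(u) + Z(-225, 145)) + 298687 = ((592 + (-66)² - 82*(-66)) - 142) + 298687 = ((592 + 4356 + 5412) - 142) + 298687 = (10360 - 142) + 298687 = 10218 + 298687 = 308905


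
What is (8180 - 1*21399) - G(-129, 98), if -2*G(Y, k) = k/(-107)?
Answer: -1414482/107 ≈ -13219.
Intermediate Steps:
G(Y, k) = k/214 (G(Y, k) = -k/(2*(-107)) = -k*(-1)/(2*107) = -(-1)*k/214 = k/214)
(8180 - 1*21399) - G(-129, 98) = (8180 - 1*21399) - 98/214 = (8180 - 21399) - 1*49/107 = -13219 - 49/107 = -1414482/107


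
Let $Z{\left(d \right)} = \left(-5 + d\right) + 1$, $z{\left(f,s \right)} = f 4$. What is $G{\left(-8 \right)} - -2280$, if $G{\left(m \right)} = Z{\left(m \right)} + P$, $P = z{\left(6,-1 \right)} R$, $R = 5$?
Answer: $2388$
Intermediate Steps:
$z{\left(f,s \right)} = 4 f$
$Z{\left(d \right)} = -4 + d$
$P = 120$ ($P = 4 \cdot 6 \cdot 5 = 24 \cdot 5 = 120$)
$G{\left(m \right)} = 116 + m$ ($G{\left(m \right)} = \left(-4 + m\right) + 120 = 116 + m$)
$G{\left(-8 \right)} - -2280 = \left(116 - 8\right) - -2280 = 108 + 2280 = 2388$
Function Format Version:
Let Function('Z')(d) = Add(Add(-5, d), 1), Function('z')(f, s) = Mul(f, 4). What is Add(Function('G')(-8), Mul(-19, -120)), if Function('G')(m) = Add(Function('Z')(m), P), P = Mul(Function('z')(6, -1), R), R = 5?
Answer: 2388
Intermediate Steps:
Function('z')(f, s) = Mul(4, f)
Function('Z')(d) = Add(-4, d)
P = 120 (P = Mul(Mul(4, 6), 5) = Mul(24, 5) = 120)
Function('G')(m) = Add(116, m) (Function('G')(m) = Add(Add(-4, m), 120) = Add(116, m))
Add(Function('G')(-8), Mul(-19, -120)) = Add(Add(116, -8), Mul(-19, -120)) = Add(108, 2280) = 2388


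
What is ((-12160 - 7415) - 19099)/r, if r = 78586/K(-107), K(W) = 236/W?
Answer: 4563532/4204351 ≈ 1.0854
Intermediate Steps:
r = -4204351/118 (r = 78586/((236/(-107))) = 78586/((236*(-1/107))) = 78586/(-236/107) = 78586*(-107/236) = -4204351/118 ≈ -35630.)
((-12160 - 7415) - 19099)/r = ((-12160 - 7415) - 19099)/(-4204351/118) = (-19575 - 19099)*(-118/4204351) = -38674*(-118/4204351) = 4563532/4204351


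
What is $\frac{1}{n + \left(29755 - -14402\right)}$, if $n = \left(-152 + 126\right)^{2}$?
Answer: $\frac{1}{44833} \approx 2.2305 \cdot 10^{-5}$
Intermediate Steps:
$n = 676$ ($n = \left(-26\right)^{2} = 676$)
$\frac{1}{n + \left(29755 - -14402\right)} = \frac{1}{676 + \left(29755 - -14402\right)} = \frac{1}{676 + \left(29755 + 14402\right)} = \frac{1}{676 + 44157} = \frac{1}{44833}$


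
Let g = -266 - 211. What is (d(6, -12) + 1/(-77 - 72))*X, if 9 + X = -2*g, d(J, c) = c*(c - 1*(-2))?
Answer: 16895655/149 ≈ 1.1339e+5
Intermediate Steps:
d(J, c) = c*(2 + c) (d(J, c) = c*(c + 2) = c*(2 + c))
g = -477
X = 945 (X = -9 - 2*(-477) = -9 + 954 = 945)
(d(6, -12) + 1/(-77 - 72))*X = (-12*(2 - 12) + 1/(-77 - 72))*945 = (-12*(-10) + 1/(-149))*945 = (120 - 1/149)*945 = (17879/149)*945 = 16895655/149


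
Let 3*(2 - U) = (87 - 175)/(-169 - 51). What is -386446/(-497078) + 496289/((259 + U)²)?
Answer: 30711660945362/3805522047691 ≈ 8.0703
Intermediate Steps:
U = 28/15 (U = 2 - (87 - 175)/(3*(-169 - 51)) = 2 - (-88)/(3*(-220)) = 2 - (-88)*(-1)/(3*220) = 2 - ⅓*⅖ = 2 - 2/15 = 28/15 ≈ 1.8667)
-386446/(-497078) + 496289/((259 + U)²) = -386446/(-497078) + 496289/((259 + 28/15)²) = -386446*(-1/497078) + 496289/((3913/15)²) = 193223/248539 + 496289/(15311569/225) = 193223/248539 + 496289*(225/15311569) = 193223/248539 + 111665025/15311569 = 30711660945362/3805522047691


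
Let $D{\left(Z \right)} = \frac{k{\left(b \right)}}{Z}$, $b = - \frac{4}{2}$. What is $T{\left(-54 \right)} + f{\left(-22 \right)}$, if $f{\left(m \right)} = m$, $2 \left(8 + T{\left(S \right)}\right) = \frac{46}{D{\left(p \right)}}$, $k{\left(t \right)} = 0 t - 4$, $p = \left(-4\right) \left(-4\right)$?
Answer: $-122$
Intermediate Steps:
$p = 16$
$b = -2$ ($b = \left(-4\right) \frac{1}{2} = -2$)
$k{\left(t \right)} = -4$ ($k{\left(t \right)} = 0 - 4 = -4$)
$D{\left(Z \right)} = - \frac{4}{Z}$
$T{\left(S \right)} = -100$ ($T{\left(S \right)} = -8 + \frac{46 \frac{1}{\left(-4\right) \frac{1}{16}}}{2} = -8 + \frac{46 \frac{1}{- \frac{1}{4}}}{2} = -8 + \frac{46 \left(-4\right)}{2} = -8 + \frac{1}{2} \left(-184\right) = -8 - 92 = -100$)
$T{\left(-54 \right)} + f{\left(-22 \right)} = -100 - 22 = -122$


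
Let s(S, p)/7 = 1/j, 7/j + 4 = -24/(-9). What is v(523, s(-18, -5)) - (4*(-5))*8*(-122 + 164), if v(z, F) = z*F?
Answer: 18068/3 ≈ 6022.7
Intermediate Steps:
j = -21/4 (j = 7/(-4 - 24/(-9)) = 7/(-4 - 24*(-⅑)) = 7/(-4 + 8/3) = 7/(-4/3) = 7*(-¾) = -21/4 ≈ -5.2500)
s(S, p) = -4/3 (s(S, p) = 7/(-21/4) = 7*(-4/21) = -4/3)
v(z, F) = F*z
v(523, s(-18, -5)) - (4*(-5))*8*(-122 + 164) = -4/3*523 - (4*(-5))*8*(-122 + 164) = -2092/3 - (-20*8)*42 = -2092/3 - (-160)*42 = -2092/3 - 1*(-6720) = -2092/3 + 6720 = 18068/3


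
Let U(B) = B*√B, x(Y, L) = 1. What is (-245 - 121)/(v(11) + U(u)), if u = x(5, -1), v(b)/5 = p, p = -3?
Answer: 183/7 ≈ 26.143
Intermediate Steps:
v(b) = -15 (v(b) = 5*(-3) = -15)
u = 1
U(B) = B^(3/2)
(-245 - 121)/(v(11) + U(u)) = (-245 - 121)/(-15 + 1^(3/2)) = -366/(-15 + 1) = -366/(-14) = -366*(-1/14) = 183/7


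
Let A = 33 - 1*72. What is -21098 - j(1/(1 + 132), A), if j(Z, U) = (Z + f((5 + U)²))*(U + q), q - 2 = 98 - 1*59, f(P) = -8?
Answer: -2803908/133 ≈ -21082.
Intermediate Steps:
A = -39 (A = 33 - 72 = -39)
q = 41 (q = 2 + (98 - 1*59) = 2 + (98 - 59) = 2 + 39 = 41)
j(Z, U) = (-8 + Z)*(41 + U) (j(Z, U) = (Z - 8)*(U + 41) = (-8 + Z)*(41 + U))
-21098 - j(1/(1 + 132), A) = -21098 - (-328 - 8*(-39) + 41/(1 + 132) - 39/(1 + 132)) = -21098 - (-328 + 312 + 41/133 - 39/133) = -21098 - 1*(-2126/133) = -21098 + 2126/133 = -2803908/133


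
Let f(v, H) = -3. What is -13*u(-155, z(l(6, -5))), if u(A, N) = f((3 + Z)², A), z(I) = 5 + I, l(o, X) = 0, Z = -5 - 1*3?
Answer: 39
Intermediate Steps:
Z = -8 (Z = -5 - 3 = -8)
u(A, N) = -3
-13*u(-155, z(l(6, -5))) = -13*(-3) = 39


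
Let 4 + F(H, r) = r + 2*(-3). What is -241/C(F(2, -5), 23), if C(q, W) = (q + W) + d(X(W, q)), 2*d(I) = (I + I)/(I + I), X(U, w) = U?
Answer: -482/17 ≈ -28.353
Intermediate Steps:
d(I) = 1/2 (d(I) = ((I + I)/(I + I))/2 = ((2*I)/((2*I)))/2 = ((2*I)*(1/(2*I)))/2 = (1/2)*1 = 1/2)
F(H, r) = -10 + r (F(H, r) = -4 + (r + 2*(-3)) = -4 + (r - 6) = -4 + (-6 + r) = -10 + r)
C(q, W) = 1/2 + W + q (C(q, W) = (q + W) + 1/2 = (W + q) + 1/2 = 1/2 + W + q)
-241/C(F(2, -5), 23) = -241/(1/2 + 23 + (-10 - 5)) = -241/(1/2 + 23 - 15) = -241/17/2 = -241*2/17 = -482/17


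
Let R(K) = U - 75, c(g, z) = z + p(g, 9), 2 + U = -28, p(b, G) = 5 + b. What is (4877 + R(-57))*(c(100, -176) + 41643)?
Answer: 198381584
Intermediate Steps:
U = -30 (U = -2 - 28 = -30)
c(g, z) = 5 + g + z (c(g, z) = z + (5 + g) = 5 + g + z)
R(K) = -105 (R(K) = -30 - 75 = -105)
(4877 + R(-57))*(c(100, -176) + 41643) = (4877 - 105)*((5 + 100 - 176) + 41643) = 4772*(-71 + 41643) = 4772*41572 = 198381584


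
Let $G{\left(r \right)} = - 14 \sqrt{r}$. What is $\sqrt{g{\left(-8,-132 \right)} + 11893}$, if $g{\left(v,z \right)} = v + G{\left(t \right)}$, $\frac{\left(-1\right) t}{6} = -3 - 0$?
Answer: $\sqrt{11885 - 42 \sqrt{2}} \approx 108.75$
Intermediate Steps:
$t = 18$ ($t = - 6 \left(-3 - 0\right) = - 6 \left(-3 + 0\right) = \left(-6\right) \left(-3\right) = 18$)
$g{\left(v,z \right)} = v - 42 \sqrt{2}$ ($g{\left(v,z \right)} = v - 14 \sqrt{18} = v - 14 \cdot 3 \sqrt{2} = v - 42 \sqrt{2}$)
$\sqrt{g{\left(-8,-132 \right)} + 11893} = \sqrt{\left(-8 - 42 \sqrt{2}\right) + 11893} = \sqrt{11885 - 42 \sqrt{2}}$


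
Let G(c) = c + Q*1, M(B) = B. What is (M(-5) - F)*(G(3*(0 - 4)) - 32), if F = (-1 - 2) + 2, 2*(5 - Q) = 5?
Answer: 166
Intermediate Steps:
Q = 5/2 (Q = 5 - ½*5 = 5 - 5/2 = 5/2 ≈ 2.5000)
G(c) = 5/2 + c (G(c) = c + (5/2)*1 = c + 5/2 = 5/2 + c)
F = -1 (F = -3 + 2 = -1)
(M(-5) - F)*(G(3*(0 - 4)) - 32) = (-5 - 1*(-1))*((5/2 + 3*(0 - 4)) - 32) = (-5 + 1)*((5/2 + 3*(-4)) - 32) = -4*((5/2 - 12) - 32) = -4*(-19/2 - 32) = -4*(-83/2) = 166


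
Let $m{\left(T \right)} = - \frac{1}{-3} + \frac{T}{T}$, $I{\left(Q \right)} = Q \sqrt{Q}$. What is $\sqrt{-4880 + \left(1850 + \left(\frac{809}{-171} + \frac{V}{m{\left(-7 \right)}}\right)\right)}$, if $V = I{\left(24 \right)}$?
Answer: $\frac{\sqrt{-9859841 + 116964 \sqrt{6}}}{57} \approx 54.282 i$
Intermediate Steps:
$I{\left(Q \right)} = Q^{\frac{3}{2}}$
$V = 48 \sqrt{6}$ ($V = 24^{\frac{3}{2}} = 48 \sqrt{6} \approx 117.58$)
$m{\left(T \right)} = \frac{4}{3}$ ($m{\left(T \right)} = \left(-1\right) \left(- \frac{1}{3}\right) + 1 = \frac{1}{3} + 1 = \frac{4}{3}$)
$\sqrt{-4880 + \left(1850 + \left(\frac{809}{-171} + \frac{V}{m{\left(-7 \right)}}\right)\right)} = \sqrt{-4880 + \left(1850 + \left(\frac{809}{-171} + \frac{48 \sqrt{6}}{\frac{4}{3}}\right)\right)} = \sqrt{-4880 + \left(1850 + \left(809 \left(- \frac{1}{171}\right) + 48 \sqrt{6} \cdot \frac{3}{4}\right)\right)} = \sqrt{-4880 + \left(1850 - \left(\frac{809}{171} - 36 \sqrt{6}\right)\right)} = \sqrt{-4880 + \left(\frac{315541}{171} + 36 \sqrt{6}\right)} = \sqrt{- \frac{518939}{171} + 36 \sqrt{6}}$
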